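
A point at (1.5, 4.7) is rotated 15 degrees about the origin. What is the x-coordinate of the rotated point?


x' = x*cos(theta) - y*sin(theta)
cos(15 deg) = 0.9659, sin(15 deg) = 0.2588
x' = 1.5 * 0.9659 - 4.7 * 0.2588
= 1.4489 - 1.2164
= 0.2324


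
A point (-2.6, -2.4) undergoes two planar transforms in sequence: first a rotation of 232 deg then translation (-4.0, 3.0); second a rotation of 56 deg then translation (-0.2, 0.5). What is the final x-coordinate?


After transform 1:
x1 = cos(232)*-2.6 - sin(232)*-2.4 + -4.0 = -4.2905
y1 = sin(232)*-2.6 + cos(232)*-2.4 + 3.0 = 6.5264
After transform 2:
x2 = cos(56)*-4.2905 - sin(56)*6.5264 + -0.2
= -8.0099


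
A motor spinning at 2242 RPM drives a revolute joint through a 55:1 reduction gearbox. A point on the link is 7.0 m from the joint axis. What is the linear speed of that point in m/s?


omega_motor = 2242 * 2*pi/60 = 234.7817 rad/s
omega_joint = omega_motor / 55 = 4.2688 rad/s
v = omega_joint * r = 4.2688 * 7.0
= 29.8813 m/s


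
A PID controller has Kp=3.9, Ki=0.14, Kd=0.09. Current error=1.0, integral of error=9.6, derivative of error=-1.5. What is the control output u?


u = Kp*e + Ki*int(e) + Kd*de/dt
= 3.9*1.0 + 0.14*9.6 + 0.09*(-1.5)
= 3.9 + 1.344 + -0.135
= 5.109


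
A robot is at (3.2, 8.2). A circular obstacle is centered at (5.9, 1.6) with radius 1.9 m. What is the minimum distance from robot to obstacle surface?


center_dist = sqrt((3.2-5.9)^2 + (8.2-1.6)^2)
= sqrt(7.29 + 43.56)
= 7.1309
min_dist = center_dist - radius = 7.1309 - 1.9 = 5.2309 m


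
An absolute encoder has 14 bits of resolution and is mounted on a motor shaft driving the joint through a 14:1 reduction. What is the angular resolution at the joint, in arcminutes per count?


counts = 2^14 = 16384
effective counts at joint = 16384 * 14 = 229376
resolution = 360*60 / 229376
= 0.0942 arcmin/count


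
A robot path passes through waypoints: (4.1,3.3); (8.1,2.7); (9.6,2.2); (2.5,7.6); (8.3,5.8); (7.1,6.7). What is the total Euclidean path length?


Segment lengths:
  seg1 = sqrt((4.0)^2 + (-0.6)^2) = 4.0447
  seg2 = sqrt((1.5)^2 + (-0.5)^2) = 1.5811
  seg3 = sqrt((-7.1)^2 + (5.4)^2) = 8.9202
  seg4 = sqrt((5.8)^2 + (-1.8)^2) = 6.0729
  seg5 = sqrt((-1.2)^2 + (0.9)^2) = 1.5
Total = 22.119


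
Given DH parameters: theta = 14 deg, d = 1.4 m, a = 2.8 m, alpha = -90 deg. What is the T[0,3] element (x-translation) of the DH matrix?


T[0,3] = a * cos(theta)
= 2.8 * cos(14 deg)
= 2.8 * 0.9703
= 2.7168


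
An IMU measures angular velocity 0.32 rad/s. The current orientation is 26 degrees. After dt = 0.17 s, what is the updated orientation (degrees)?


delta_theta = w * dt = 0.32 * 0.17 = 0.0544 rad
= 3.1169 deg
theta_new = 26 + 3.1169 = 29.1169 deg


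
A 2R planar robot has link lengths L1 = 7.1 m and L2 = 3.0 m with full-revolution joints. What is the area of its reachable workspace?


r_max = L1 + L2 = 10.1 m
r_min = |L1 - L2| = 4.1 m
Area = pi*(r_max^2 - r_min^2)
= pi*(102.01 - 16.81)
= pi * 85.2
= 267.6637 m^2


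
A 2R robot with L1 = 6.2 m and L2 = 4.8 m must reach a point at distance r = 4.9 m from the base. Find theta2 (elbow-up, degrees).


cos(theta2) = (r^2 - L1^2 - L2^2) / (2*L1*L2)
cos(theta2) = (24.01 - 38.44 - 23.04) / 59.52
cos(theta2) = -0.629536
theta2 = 129.0159 degrees


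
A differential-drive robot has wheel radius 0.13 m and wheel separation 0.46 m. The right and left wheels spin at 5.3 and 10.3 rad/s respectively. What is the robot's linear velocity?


vR = r*wR = 0.13*5.3 = 0.689 m/s
vL = r*wL = 0.13*10.3 = 1.339 m/s
v = (vR+vL)/2 = 1.014 m/s
omega = (vR-vL)/L = -1.413 rad/s
linear velocity = 1.014 m/s


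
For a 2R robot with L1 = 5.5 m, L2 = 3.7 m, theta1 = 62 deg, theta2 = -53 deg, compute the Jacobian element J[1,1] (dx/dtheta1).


J[1,1] = -L1*sin(t1) - L2*sin(t1+t2)
= -5.5*sin(62) - 3.7*sin(9)
= -5.435


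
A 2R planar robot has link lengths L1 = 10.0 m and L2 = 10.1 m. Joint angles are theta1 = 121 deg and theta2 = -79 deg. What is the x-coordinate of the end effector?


Convert angles to radians: theta1 = 2.1118, theta2 = -1.3788
x = L1*cos(theta1) + L2*cos(theta1+theta2)
x = -5.1504 + 7.5058
x = 2.3554


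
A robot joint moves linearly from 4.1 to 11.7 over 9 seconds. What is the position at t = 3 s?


s = t/T = 3/9 = 0.3333
p(t) = p0 + (pf-p0)*s
= 4.1 + (11.7 - 4.1) * 0.3333
= 6.6333


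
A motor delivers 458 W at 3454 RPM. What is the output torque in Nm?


omega = 3454 * 2*pi/60 = 361.702 rad/s
tau = P / omega = 458 / 361.702
= 1.2662 Nm


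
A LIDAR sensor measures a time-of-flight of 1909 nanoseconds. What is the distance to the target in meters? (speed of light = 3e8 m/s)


tof = 1909 ns = 1.909e-06 s
dist = c * tof / 2
= 3e8 * 1.909e-06 / 2
= 286.35 m


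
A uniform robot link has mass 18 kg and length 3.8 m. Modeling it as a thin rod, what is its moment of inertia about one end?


I = (1/3) * m * L^2
= (1/3) * 18 * 3.8^2
= 0.333333 * 18 * 14.44
= 86.64 kg*m^2


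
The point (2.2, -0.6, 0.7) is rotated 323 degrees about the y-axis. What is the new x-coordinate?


Rotation about y-axis: x' = x*cos(theta) + z*sin(theta)
= 2.2 * 0.7986 + 0.7 * -0.6018
= 1.3357


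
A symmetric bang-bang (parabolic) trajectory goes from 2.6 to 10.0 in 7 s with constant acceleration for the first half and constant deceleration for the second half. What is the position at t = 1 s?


Symmetric rest-to-rest: each phase covers (pf-p0)/2 in time T/2. 0.5*a*(T/2)^2 = (pf-p0)/2 => a = 4*(pf-p0)/T^2
a = 4*(10.0-2.6)/7^2 = 0.6041
t = 1 is in the acceleration phase (t <= T/2).
p = p0 + 0.5*a*t^2 = 2.6 + 0.5*0.6041*1^2
= 2.902


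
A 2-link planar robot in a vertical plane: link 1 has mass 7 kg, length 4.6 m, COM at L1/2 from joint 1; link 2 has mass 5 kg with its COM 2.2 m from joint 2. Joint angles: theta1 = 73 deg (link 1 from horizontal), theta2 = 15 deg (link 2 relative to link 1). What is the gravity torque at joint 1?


Horizontal distance from joint 1 to link-1 COM:
  x_c1 = (L1/2)*cos(t1) = 2.3 * 0.2924 = 0.6725 m
Horizontal distance from joint 1 to link-2 COM:
  x_c2 = L1*cos(t1) + Lc2*cos(t1+t2)
       = 4.6*0.2924 + 2.2*0.0349 = 1.4217 m
tau1 = m1*g*x_c1 + m2*g*x_c2
     = 7*9.81*0.6725 + 5*9.81*1.4217
     = 46.1775 + 69.7338
     = 115.9113 Nm


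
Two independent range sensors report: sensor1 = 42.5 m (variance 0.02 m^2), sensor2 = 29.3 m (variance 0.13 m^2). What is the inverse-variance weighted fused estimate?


w1 = (1/var1) / (1/var1 + 1/var2)
   = 50.0 / (50.0 + 7.6923) = 0.8667
w2 = 1 - w1 = 0.1333
fused = w1*s1 + w2*s2 = 36.8333 + 3.9067
= 40.74 m


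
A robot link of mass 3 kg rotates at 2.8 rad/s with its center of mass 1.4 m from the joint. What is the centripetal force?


F = m * omega^2 * r
= 3 * 2.8^2 * 1.4
= 3 * 7.84 * 1.4
= 32.928 N


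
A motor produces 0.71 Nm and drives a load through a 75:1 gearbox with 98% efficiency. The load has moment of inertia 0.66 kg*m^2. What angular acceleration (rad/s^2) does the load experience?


tau_out = tau_motor * N * eta
= 0.71 * 75 * 0.98 = 52.185 Nm
alpha = tau_out / I = 52.185 / 0.66
= 79.0682 rad/s^2


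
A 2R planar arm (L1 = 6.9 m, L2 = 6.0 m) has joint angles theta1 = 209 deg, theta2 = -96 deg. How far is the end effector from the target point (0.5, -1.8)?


End effector via forward kinematics:
x = L1*cos(t1) + L2*cos(t1+t2) = -8.3793
y = L1*sin(t1) + L2*sin(t1+t2) = 2.1778
Distance to target:
d = sqrt((0.5 - -8.3793)^2 + (-1.8 - 2.1778)^2)
= sqrt(78.8413 + 15.8232)
= 9.7296 m


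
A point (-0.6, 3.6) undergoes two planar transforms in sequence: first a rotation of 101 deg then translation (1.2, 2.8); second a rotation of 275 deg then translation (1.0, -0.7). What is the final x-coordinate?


After transform 1:
x1 = cos(101)*-0.6 - sin(101)*3.6 + 1.2 = -2.2194
y1 = sin(101)*-0.6 + cos(101)*3.6 + 2.8 = 1.5241
After transform 2:
x2 = cos(275)*-2.2194 - sin(275)*1.5241 + 1.0
= 2.3249


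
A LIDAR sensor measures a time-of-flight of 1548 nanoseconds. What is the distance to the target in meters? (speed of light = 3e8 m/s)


tof = 1548 ns = 1.548e-06 s
dist = c * tof / 2
= 3e8 * 1.548e-06 / 2
= 232.2 m


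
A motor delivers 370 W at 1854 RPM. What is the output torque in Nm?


omega = 1854 * 2*pi/60 = 194.1504 rad/s
tau = P / omega = 370 / 194.1504
= 1.9057 Nm


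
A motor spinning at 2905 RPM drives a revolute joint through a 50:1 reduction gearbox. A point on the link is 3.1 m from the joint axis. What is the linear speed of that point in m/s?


omega_motor = 2905 * 2*pi/60 = 304.2109 rad/s
omega_joint = omega_motor / 50 = 6.0842 rad/s
v = omega_joint * r = 6.0842 * 3.1
= 18.8611 m/s


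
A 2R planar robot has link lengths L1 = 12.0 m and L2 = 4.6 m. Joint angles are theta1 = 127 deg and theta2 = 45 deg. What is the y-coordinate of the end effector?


Convert angles to radians: theta1 = 2.2166, theta2 = 0.7854
y = L1*sin(theta1) + L2*sin(theta1+theta2)
y = 9.5836 + 0.6402
y = 10.2238


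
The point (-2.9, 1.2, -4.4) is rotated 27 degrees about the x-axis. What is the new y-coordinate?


Rotation about x-axis: y' = y*cos(theta) - z*sin(theta)
= 1.2 * 0.891 - -4.4 * 0.454
= 3.0668


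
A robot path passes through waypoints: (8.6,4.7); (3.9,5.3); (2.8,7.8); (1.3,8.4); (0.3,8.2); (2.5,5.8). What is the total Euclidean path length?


Segment lengths:
  seg1 = sqrt((-4.7)^2 + (0.6)^2) = 4.7381
  seg2 = sqrt((-1.1)^2 + (2.5)^2) = 2.7313
  seg3 = sqrt((-1.5)^2 + (0.6)^2) = 1.6155
  seg4 = sqrt((-1.0)^2 + (-0.2)^2) = 1.0198
  seg5 = sqrt((2.2)^2 + (-2.4)^2) = 3.2558
Total = 13.3606


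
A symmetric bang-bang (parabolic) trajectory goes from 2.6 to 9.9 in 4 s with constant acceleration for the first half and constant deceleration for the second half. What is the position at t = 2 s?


Symmetric rest-to-rest: each phase covers (pf-p0)/2 in time T/2. 0.5*a*(T/2)^2 = (pf-p0)/2 => a = 4*(pf-p0)/T^2
a = 4*(9.9-2.6)/4^2 = 1.825
t = 2 is in the acceleration phase (t <= T/2).
p = p0 + 0.5*a*t^2 = 2.6 + 0.5*1.825*2^2
= 6.25


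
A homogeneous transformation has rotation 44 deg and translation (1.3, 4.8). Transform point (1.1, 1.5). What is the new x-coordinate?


x' = cos(theta)*px - sin(theta)*py + tx
= 0.7193*1.1 - 0.6947*1.5 + 1.3
= 1.0493


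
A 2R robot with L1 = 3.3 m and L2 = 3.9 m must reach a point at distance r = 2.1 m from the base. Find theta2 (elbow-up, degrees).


cos(theta2) = (r^2 - L1^2 - L2^2) / (2*L1*L2)
cos(theta2) = (4.41 - 10.89 - 15.21) / 25.74
cos(theta2) = -0.842657
theta2 = 147.4218 degrees


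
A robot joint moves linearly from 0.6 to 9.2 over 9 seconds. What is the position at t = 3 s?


s = t/T = 3/9 = 0.3333
p(t) = p0 + (pf-p0)*s
= 0.6 + (9.2 - 0.6) * 0.3333
= 3.4667


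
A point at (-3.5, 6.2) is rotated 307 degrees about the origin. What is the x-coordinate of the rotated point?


x' = x*cos(theta) - y*sin(theta)
cos(307 deg) = 0.6018, sin(307 deg) = -0.7986
x' = -3.5 * 0.6018 - 6.2 * -0.7986
= -2.1064 - -4.9515
= 2.8452


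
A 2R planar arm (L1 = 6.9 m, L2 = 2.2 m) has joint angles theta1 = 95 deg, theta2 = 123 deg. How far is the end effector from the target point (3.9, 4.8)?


End effector via forward kinematics:
x = L1*cos(t1) + L2*cos(t1+t2) = -2.335
y = L1*sin(t1) + L2*sin(t1+t2) = 5.5193
Distance to target:
d = sqrt((3.9 - -2.335)^2 + (4.8 - 5.5193)^2)
= sqrt(38.8752 + 0.5174)
= 6.2764 m


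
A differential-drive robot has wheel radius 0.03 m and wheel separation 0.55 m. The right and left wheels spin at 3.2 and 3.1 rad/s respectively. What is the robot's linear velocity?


vR = r*wR = 0.03*3.2 = 0.096 m/s
vL = r*wL = 0.03*3.1 = 0.093 m/s
v = (vR+vL)/2 = 0.0945 m/s
omega = (vR-vL)/L = 0.0055 rad/s
linear velocity = 0.0945 m/s


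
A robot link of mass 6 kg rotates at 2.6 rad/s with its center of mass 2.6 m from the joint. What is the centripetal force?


F = m * omega^2 * r
= 6 * 2.6^2 * 2.6
= 6 * 6.76 * 2.6
= 105.456 N


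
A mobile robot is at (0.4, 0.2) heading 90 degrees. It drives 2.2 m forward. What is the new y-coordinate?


y_new = y0 + d*sin(theta)
= 0.2 + 2.2*sin(90)
= 0.2 + 2.2
= 2.4


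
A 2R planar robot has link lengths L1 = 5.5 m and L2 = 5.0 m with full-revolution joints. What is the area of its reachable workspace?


r_max = L1 + L2 = 10.5 m
r_min = |L1 - L2| = 0.5 m
Area = pi*(r_max^2 - r_min^2)
= pi*(110.25 - 0.25)
= pi * 110.0
= 345.5752 m^2


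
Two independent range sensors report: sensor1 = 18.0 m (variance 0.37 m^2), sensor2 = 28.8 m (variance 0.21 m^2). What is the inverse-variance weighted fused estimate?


w1 = (1/var1) / (1/var1 + 1/var2)
   = 2.7027 / (2.7027 + 4.7619) = 0.3621
w2 = 1 - w1 = 0.6379
fused = w1*s1 + w2*s2 = 6.5172 + 18.3724
= 24.8897 m


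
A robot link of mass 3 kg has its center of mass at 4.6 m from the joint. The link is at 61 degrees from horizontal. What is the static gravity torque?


tau = m*g*L*cos(angle)
= 3 * 9.81 * 4.6 * cos(61 deg)
= 3 * 9.81 * 4.6 * 0.4848
= 65.6326 Nm


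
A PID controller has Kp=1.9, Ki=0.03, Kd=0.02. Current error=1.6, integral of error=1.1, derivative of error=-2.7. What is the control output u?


u = Kp*e + Ki*int(e) + Kd*de/dt
= 1.9*1.6 + 0.03*1.1 + 0.02*(-2.7)
= 3.04 + 0.033 + -0.054
= 3.019


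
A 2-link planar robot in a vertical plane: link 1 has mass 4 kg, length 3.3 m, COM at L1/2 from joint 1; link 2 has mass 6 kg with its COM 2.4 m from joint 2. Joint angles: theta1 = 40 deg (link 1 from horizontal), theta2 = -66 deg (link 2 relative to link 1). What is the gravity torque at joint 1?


Horizontal distance from joint 1 to link-1 COM:
  x_c1 = (L1/2)*cos(t1) = 1.65 * 0.766 = 1.264 m
Horizontal distance from joint 1 to link-2 COM:
  x_c2 = L1*cos(t1) + Lc2*cos(t1+t2)
       = 3.3*0.766 + 2.4*0.8988 = 4.6851 m
tau1 = m1*g*x_c1 + m2*g*x_c2
     = 4*9.81*1.264 + 6*9.81*4.6851
     = 49.5983 + 275.7622
     = 325.3605 Nm


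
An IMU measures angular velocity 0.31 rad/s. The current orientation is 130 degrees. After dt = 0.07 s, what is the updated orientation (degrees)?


delta_theta = w * dt = 0.31 * 0.07 = 0.0217 rad
= 1.2433 deg
theta_new = 130 + 1.2433 = 131.2433 deg


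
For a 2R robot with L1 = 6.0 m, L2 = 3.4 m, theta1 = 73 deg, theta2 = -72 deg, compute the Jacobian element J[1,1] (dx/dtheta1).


J[1,1] = -L1*sin(t1) - L2*sin(t1+t2)
= -6.0*sin(73) - 3.4*sin(1)
= -5.7972


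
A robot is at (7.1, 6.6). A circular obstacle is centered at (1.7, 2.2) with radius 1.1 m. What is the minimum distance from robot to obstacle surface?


center_dist = sqrt((7.1-1.7)^2 + (6.6-2.2)^2)
= sqrt(29.16 + 19.36)
= 6.9656
min_dist = center_dist - radius = 6.9656 - 1.1 = 5.8656 m


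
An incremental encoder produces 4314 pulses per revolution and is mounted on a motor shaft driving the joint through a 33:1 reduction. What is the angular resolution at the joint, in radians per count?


counts per rev = 4314
effective counts at joint = 4314 * 33 = 142362
resolution = 2*pi / 142362
= 4.4135e-05 rad/count


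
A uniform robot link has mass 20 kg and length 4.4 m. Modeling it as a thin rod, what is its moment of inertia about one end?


I = (1/3) * m * L^2
= (1/3) * 20 * 4.4^2
= 0.333333 * 20 * 19.36
= 129.0667 kg*m^2


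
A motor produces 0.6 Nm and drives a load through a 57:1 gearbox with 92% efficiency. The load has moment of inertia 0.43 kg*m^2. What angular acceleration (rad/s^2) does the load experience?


tau_out = tau_motor * N * eta
= 0.6 * 57 * 0.92 = 31.464 Nm
alpha = tau_out / I = 31.464 / 0.43
= 73.1721 rad/s^2


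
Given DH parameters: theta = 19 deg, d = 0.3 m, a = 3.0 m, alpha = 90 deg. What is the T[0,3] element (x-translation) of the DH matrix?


T[0,3] = a * cos(theta)
= 3.0 * cos(19 deg)
= 3.0 * 0.9455
= 2.8366


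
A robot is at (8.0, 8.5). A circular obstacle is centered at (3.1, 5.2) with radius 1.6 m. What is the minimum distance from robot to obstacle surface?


center_dist = sqrt((8.0-3.1)^2 + (8.5-5.2)^2)
= sqrt(24.01 + 10.89)
= 5.9076
min_dist = center_dist - radius = 5.9076 - 1.6 = 4.3076 m


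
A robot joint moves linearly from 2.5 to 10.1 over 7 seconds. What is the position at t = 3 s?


s = t/T = 3/7 = 0.4286
p(t) = p0 + (pf-p0)*s
= 2.5 + (10.1 - 2.5) * 0.4286
= 5.7571


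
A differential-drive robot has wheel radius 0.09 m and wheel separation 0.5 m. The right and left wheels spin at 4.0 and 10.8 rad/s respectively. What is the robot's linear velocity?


vR = r*wR = 0.09*4.0 = 0.36 m/s
vL = r*wL = 0.09*10.8 = 0.972 m/s
v = (vR+vL)/2 = 0.666 m/s
omega = (vR-vL)/L = -1.224 rad/s
linear velocity = 0.666 m/s


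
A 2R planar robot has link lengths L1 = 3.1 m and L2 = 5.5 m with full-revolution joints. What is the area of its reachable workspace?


r_max = L1 + L2 = 8.6 m
r_min = |L1 - L2| = 2.4 m
Area = pi*(r_max^2 - r_min^2)
= pi*(73.96 - 5.76)
= pi * 68.2
= 214.2566 m^2


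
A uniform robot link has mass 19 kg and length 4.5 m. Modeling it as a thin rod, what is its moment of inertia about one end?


I = (1/3) * m * L^2
= (1/3) * 19 * 4.5^2
= 0.333333 * 19 * 20.25
= 128.25 kg*m^2


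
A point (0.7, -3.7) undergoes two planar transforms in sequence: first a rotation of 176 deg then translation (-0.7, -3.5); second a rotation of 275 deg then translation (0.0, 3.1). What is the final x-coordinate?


After transform 1:
x1 = cos(176)*0.7 - sin(176)*-3.7 + -0.7 = -1.1402
y1 = sin(176)*0.7 + cos(176)*-3.7 + -3.5 = 0.2398
After transform 2:
x2 = cos(275)*-1.1402 - sin(275)*0.2398 + 0.0
= 0.1395


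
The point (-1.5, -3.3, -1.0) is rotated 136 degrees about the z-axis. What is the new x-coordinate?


Rotation about z-axis: x' = x*cos(theta) - y*sin(theta)
= -1.5 * -0.7193 - -3.3 * 0.6947
= 3.3714


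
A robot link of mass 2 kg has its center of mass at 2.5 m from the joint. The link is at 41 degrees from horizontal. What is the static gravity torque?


tau = m*g*L*cos(angle)
= 2 * 9.81 * 2.5 * cos(41 deg)
= 2 * 9.81 * 2.5 * 0.7547
= 37.0185 Nm


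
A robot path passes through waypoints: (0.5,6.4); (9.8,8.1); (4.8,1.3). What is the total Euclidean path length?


Segment lengths:
  seg1 = sqrt((9.3)^2 + (1.7)^2) = 9.4541
  seg2 = sqrt((-5.0)^2 + (-6.8)^2) = 8.4404
Total = 17.8945


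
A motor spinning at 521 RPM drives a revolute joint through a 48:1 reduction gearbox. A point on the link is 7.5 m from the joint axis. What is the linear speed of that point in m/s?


omega_motor = 521 * 2*pi/60 = 54.559 rad/s
omega_joint = omega_motor / 48 = 1.1366 rad/s
v = omega_joint * r = 1.1366 * 7.5
= 8.5248 m/s


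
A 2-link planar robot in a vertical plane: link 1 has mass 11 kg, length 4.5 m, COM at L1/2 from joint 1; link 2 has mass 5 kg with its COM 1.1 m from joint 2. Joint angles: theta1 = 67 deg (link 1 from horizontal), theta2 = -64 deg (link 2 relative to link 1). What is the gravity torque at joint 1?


Horizontal distance from joint 1 to link-1 COM:
  x_c1 = (L1/2)*cos(t1) = 2.25 * 0.3907 = 0.8791 m
Horizontal distance from joint 1 to link-2 COM:
  x_c2 = L1*cos(t1) + Lc2*cos(t1+t2)
       = 4.5*0.3907 + 1.1*0.9986 = 2.8568 m
tau1 = m1*g*x_c1 + m2*g*x_c2
     = 11*9.81*0.8791 + 5*9.81*2.8568
     = 94.8685 + 140.1252
     = 234.9937 Nm


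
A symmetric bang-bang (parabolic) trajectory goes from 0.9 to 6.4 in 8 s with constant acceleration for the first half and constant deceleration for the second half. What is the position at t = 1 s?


Symmetric rest-to-rest: each phase covers (pf-p0)/2 in time T/2. 0.5*a*(T/2)^2 = (pf-p0)/2 => a = 4*(pf-p0)/T^2
a = 4*(6.4-0.9)/8^2 = 0.3438
t = 1 is in the acceleration phase (t <= T/2).
p = p0 + 0.5*a*t^2 = 0.9 + 0.5*0.3438*1^2
= 1.0719


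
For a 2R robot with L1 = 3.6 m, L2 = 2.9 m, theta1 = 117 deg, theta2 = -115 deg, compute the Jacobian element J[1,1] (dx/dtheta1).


J[1,1] = -L1*sin(t1) - L2*sin(t1+t2)
= -3.6*sin(117) - 2.9*sin(2)
= -3.3088


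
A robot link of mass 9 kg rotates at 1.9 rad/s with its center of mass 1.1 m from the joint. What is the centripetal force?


F = m * omega^2 * r
= 9 * 1.9^2 * 1.1
= 9 * 3.61 * 1.1
= 35.739 N


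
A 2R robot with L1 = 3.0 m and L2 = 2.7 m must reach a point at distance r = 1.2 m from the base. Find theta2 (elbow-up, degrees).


cos(theta2) = (r^2 - L1^2 - L2^2) / (2*L1*L2)
cos(theta2) = (1.44 - 9.0 - 7.29) / 16.2
cos(theta2) = -0.916667
theta2 = 156.4435 degrees


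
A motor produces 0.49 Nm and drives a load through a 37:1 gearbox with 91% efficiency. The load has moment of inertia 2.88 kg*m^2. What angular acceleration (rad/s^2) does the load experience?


tau_out = tau_motor * N * eta
= 0.49 * 37 * 0.91 = 16.4983 Nm
alpha = tau_out / I = 16.4983 / 2.88
= 5.7286 rad/s^2


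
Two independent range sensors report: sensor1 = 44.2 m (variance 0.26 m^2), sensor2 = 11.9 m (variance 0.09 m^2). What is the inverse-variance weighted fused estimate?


w1 = (1/var1) / (1/var1 + 1/var2)
   = 3.8462 / (3.8462 + 11.1111) = 0.2571
w2 = 1 - w1 = 0.7429
fused = w1*s1 + w2*s2 = 11.3657 + 8.84
= 20.2057 m


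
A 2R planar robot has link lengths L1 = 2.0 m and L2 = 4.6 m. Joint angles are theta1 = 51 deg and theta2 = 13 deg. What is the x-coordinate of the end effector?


Convert angles to radians: theta1 = 0.8901, theta2 = 0.2269
x = L1*cos(theta1) + L2*cos(theta1+theta2)
x = 1.2586 + 2.0165
x = 3.2751


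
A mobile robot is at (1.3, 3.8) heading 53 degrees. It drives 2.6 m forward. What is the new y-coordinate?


y_new = y0 + d*sin(theta)
= 3.8 + 2.6*sin(53)
= 3.8 + 2.0765
= 5.8765


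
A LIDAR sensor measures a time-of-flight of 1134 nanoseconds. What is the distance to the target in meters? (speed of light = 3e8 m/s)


tof = 1134 ns = 1.134e-06 s
dist = c * tof / 2
= 3e8 * 1.134e-06 / 2
= 170.1 m


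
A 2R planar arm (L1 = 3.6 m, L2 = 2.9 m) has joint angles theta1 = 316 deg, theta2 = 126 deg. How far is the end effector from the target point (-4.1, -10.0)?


End effector via forward kinematics:
x = L1*cos(t1) + L2*cos(t1+t2) = 2.9932
y = L1*sin(t1) + L2*sin(t1+t2) = 0.371
Distance to target:
d = sqrt((-4.1 - 2.9932)^2 + (-10.0 - 0.371)^2)
= sqrt(50.3138 + 107.5578)
= 12.5647 m


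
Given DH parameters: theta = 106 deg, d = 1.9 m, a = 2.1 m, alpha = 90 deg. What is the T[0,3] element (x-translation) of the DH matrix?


T[0,3] = a * cos(theta)
= 2.1 * cos(106 deg)
= 2.1 * -0.2756
= -0.5788


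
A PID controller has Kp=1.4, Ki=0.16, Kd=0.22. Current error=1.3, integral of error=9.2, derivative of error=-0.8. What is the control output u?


u = Kp*e + Ki*int(e) + Kd*de/dt
= 1.4*1.3 + 0.16*9.2 + 0.22*(-0.8)
= 1.82 + 1.472 + -0.176
= 3.116


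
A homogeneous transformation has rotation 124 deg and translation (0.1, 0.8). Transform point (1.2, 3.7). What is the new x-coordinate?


x' = cos(theta)*px - sin(theta)*py + tx
= -0.5592*1.2 - 0.829*3.7 + 0.1
= -3.6385


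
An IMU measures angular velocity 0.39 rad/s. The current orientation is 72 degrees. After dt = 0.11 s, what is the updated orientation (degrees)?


delta_theta = w * dt = 0.39 * 0.11 = 0.0429 rad
= 2.458 deg
theta_new = 72 + 2.458 = 74.458 deg


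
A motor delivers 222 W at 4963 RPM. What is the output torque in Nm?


omega = 4963 * 2*pi/60 = 519.7241 rad/s
tau = P / omega = 222 / 519.7241
= 0.4271 Nm


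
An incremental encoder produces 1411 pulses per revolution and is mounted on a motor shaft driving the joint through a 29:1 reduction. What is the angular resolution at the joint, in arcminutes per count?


counts per rev = 1411
effective counts at joint = 1411 * 29 = 40919
resolution = 360*60 / 40919
= 0.5279 arcmin/count


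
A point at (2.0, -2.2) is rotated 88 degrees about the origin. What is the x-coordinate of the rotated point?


x' = x*cos(theta) - y*sin(theta)
cos(88 deg) = 0.0349, sin(88 deg) = 0.9994
x' = 2.0 * 0.0349 - -2.2 * 0.9994
= 0.0698 - -2.1987
= 2.2685


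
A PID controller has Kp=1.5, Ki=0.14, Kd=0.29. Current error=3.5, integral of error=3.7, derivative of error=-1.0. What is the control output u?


u = Kp*e + Ki*int(e) + Kd*de/dt
= 1.5*3.5 + 0.14*3.7 + 0.29*(-1.0)
= 5.25 + 0.518 + -0.29
= 5.478


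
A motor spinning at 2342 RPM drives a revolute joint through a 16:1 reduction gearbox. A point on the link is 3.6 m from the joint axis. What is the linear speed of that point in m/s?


omega_motor = 2342 * 2*pi/60 = 245.2537 rad/s
omega_joint = omega_motor / 16 = 15.3284 rad/s
v = omega_joint * r = 15.3284 * 3.6
= 55.1821 m/s


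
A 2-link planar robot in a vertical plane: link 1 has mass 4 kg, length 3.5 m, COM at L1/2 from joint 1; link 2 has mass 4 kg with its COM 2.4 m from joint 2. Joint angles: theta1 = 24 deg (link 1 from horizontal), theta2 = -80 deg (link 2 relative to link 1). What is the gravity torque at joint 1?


Horizontal distance from joint 1 to link-1 COM:
  x_c1 = (L1/2)*cos(t1) = 1.75 * 0.9135 = 1.5987 m
Horizontal distance from joint 1 to link-2 COM:
  x_c2 = L1*cos(t1) + Lc2*cos(t1+t2)
       = 3.5*0.9135 + 2.4*0.5592 = 4.5395 m
tau1 = m1*g*x_c1 + m2*g*x_c2
     = 4*9.81*1.5987 + 4*9.81*4.5395
     = 62.7332 + 178.1289
     = 240.8621 Nm


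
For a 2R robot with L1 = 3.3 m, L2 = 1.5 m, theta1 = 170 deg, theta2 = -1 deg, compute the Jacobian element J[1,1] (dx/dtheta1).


J[1,1] = -L1*sin(t1) - L2*sin(t1+t2)
= -3.3*sin(170) - 1.5*sin(169)
= -0.8593


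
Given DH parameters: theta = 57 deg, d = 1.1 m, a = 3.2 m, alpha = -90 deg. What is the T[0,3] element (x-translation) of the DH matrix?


T[0,3] = a * cos(theta)
= 3.2 * cos(57 deg)
= 3.2 * 0.5446
= 1.7428


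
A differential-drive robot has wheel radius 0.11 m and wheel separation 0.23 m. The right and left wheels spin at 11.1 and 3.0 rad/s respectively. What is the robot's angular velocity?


vR = r*wR = 0.11*11.1 = 1.221 m/s
vL = r*wL = 0.11*3.0 = 0.33 m/s
v = (vR+vL)/2 = 0.7755 m/s
omega = (vR-vL)/L = 3.8739 rad/s
angular velocity = 3.8739 rad/s


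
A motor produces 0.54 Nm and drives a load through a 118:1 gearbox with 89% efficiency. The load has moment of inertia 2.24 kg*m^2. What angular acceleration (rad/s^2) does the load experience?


tau_out = tau_motor * N * eta
= 0.54 * 118 * 0.89 = 56.7108 Nm
alpha = tau_out / I = 56.7108 / 2.24
= 25.3173 rad/s^2


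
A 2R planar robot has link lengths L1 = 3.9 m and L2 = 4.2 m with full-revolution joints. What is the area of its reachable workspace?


r_max = L1 + L2 = 8.1 m
r_min = |L1 - L2| = 0.3 m
Area = pi*(r_max^2 - r_min^2)
= pi*(65.61 - 0.09)
= pi * 65.52
= 205.8372 m^2


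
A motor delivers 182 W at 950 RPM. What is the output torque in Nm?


omega = 950 * 2*pi/60 = 99.4838 rad/s
tau = P / omega = 182 / 99.4838
= 1.8294 Nm


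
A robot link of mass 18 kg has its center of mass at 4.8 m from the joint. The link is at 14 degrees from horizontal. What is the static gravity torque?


tau = m*g*L*cos(angle)
= 18 * 9.81 * 4.8 * cos(14 deg)
= 18 * 9.81 * 4.8 * 0.9703
= 822.4071 Nm


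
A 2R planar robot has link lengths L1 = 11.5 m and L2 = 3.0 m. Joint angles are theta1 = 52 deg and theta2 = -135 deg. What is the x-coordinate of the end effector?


Convert angles to radians: theta1 = 0.9076, theta2 = -2.3562
x = L1*cos(theta1) + L2*cos(theta1+theta2)
x = 7.0801 + 0.3656
x = 7.4457


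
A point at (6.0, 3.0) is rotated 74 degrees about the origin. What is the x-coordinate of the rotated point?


x' = x*cos(theta) - y*sin(theta)
cos(74 deg) = 0.2756, sin(74 deg) = 0.9613
x' = 6.0 * 0.2756 - 3.0 * 0.9613
= 1.6538 - 2.8838
= -1.23


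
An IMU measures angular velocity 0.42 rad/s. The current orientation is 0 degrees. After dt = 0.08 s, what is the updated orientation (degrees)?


delta_theta = w * dt = 0.42 * 0.08 = 0.0336 rad
= 1.9251 deg
theta_new = 0 + 1.9251 = 1.9251 deg


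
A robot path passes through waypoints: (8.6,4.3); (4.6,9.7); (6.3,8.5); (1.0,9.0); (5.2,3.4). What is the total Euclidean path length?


Segment lengths:
  seg1 = sqrt((-4.0)^2 + (5.4)^2) = 6.7201
  seg2 = sqrt((1.7)^2 + (-1.2)^2) = 2.0809
  seg3 = sqrt((-5.3)^2 + (0.5)^2) = 5.3235
  seg4 = sqrt((4.2)^2 + (-5.6)^2) = 7.0
Total = 21.1245


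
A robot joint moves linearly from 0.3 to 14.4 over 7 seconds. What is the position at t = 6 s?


s = t/T = 6/7 = 0.8571
p(t) = p0 + (pf-p0)*s
= 0.3 + (14.4 - 0.3) * 0.8571
= 12.3857


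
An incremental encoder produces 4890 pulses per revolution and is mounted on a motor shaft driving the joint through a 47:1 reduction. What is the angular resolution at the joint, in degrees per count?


counts per rev = 4890
effective counts at joint = 4890 * 47 = 229830
resolution = 360 / 229830
= 0.0016 deg/count


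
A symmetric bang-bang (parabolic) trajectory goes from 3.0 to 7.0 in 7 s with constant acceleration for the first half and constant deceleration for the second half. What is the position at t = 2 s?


Symmetric rest-to-rest: each phase covers (pf-p0)/2 in time T/2. 0.5*a*(T/2)^2 = (pf-p0)/2 => a = 4*(pf-p0)/T^2
a = 4*(7.0-3.0)/7^2 = 0.3265
t = 2 is in the acceleration phase (t <= T/2).
p = p0 + 0.5*a*t^2 = 3.0 + 0.5*0.3265*2^2
= 3.6531


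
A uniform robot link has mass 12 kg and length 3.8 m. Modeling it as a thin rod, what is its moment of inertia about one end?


I = (1/3) * m * L^2
= (1/3) * 12 * 3.8^2
= 0.333333 * 12 * 14.44
= 57.76 kg*m^2


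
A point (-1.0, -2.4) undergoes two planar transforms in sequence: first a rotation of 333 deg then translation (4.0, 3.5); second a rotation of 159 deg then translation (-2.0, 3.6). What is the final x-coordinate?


After transform 1:
x1 = cos(333)*-1.0 - sin(333)*-2.4 + 4.0 = 2.0194
y1 = sin(333)*-1.0 + cos(333)*-2.4 + 3.5 = 1.8156
After transform 2:
x2 = cos(159)*2.0194 - sin(159)*1.8156 + -2.0
= -4.5359


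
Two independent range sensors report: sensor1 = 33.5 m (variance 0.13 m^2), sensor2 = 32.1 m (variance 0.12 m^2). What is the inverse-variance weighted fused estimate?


w1 = (1/var1) / (1/var1 + 1/var2)
   = 7.6923 / (7.6923 + 8.3333) = 0.48
w2 = 1 - w1 = 0.52
fused = w1*s1 + w2*s2 = 16.08 + 16.692
= 32.772 m


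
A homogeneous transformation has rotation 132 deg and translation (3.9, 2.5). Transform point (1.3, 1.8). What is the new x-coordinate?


x' = cos(theta)*px - sin(theta)*py + tx
= -0.6691*1.3 - 0.7431*1.8 + 3.9
= 1.6925


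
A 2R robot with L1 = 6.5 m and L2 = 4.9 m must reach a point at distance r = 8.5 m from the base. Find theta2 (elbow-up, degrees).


cos(theta2) = (r^2 - L1^2 - L2^2) / (2*L1*L2)
cos(theta2) = (72.25 - 42.25 - 24.01) / 63.7
cos(theta2) = 0.094035
theta2 = 84.6042 degrees


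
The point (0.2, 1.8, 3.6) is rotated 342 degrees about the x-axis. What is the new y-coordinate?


Rotation about x-axis: y' = y*cos(theta) - z*sin(theta)
= 1.8 * 0.9511 - 3.6 * -0.309
= 2.8244


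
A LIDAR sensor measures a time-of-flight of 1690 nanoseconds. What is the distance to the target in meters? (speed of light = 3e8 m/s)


tof = 1690 ns = 1.69e-06 s
dist = c * tof / 2
= 3e8 * 1.69e-06 / 2
= 253.5 m


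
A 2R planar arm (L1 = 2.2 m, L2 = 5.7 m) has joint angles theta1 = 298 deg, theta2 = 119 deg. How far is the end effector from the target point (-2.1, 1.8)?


End effector via forward kinematics:
x = L1*cos(t1) + L2*cos(t1+t2) = 4.1373
y = L1*sin(t1) + L2*sin(t1+t2) = 2.8379
Distance to target:
d = sqrt((-2.1 - 4.1373)^2 + (1.8 - 2.8379)^2)
= sqrt(38.9037 + 1.0773)
= 6.3231 m


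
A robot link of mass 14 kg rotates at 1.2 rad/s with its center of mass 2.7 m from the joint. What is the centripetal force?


F = m * omega^2 * r
= 14 * 1.2^2 * 2.7
= 14 * 1.44 * 2.7
= 54.432 N


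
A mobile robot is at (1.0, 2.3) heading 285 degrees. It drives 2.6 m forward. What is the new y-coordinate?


y_new = y0 + d*sin(theta)
= 2.3 + 2.6*sin(285)
= 2.3 + -2.5114
= -0.2114


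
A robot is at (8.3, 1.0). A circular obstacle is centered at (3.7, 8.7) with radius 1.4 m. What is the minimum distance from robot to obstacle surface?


center_dist = sqrt((8.3-3.7)^2 + (1.0-8.7)^2)
= sqrt(21.16 + 59.29)
= 8.9694
min_dist = center_dist - radius = 8.9694 - 1.4 = 7.5694 m


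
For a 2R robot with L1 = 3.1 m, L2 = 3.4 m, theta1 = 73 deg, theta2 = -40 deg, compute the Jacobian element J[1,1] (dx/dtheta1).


J[1,1] = -L1*sin(t1) - L2*sin(t1+t2)
= -3.1*sin(73) - 3.4*sin(33)
= -4.8163


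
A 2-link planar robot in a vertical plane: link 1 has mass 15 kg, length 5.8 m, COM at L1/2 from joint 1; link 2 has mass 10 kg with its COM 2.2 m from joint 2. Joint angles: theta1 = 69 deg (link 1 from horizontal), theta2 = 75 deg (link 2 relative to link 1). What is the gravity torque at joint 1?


Horizontal distance from joint 1 to link-1 COM:
  x_c1 = (L1/2)*cos(t1) = 2.9 * 0.3584 = 1.0393 m
Horizontal distance from joint 1 to link-2 COM:
  x_c2 = L1*cos(t1) + Lc2*cos(t1+t2)
       = 5.8*0.3584 + 2.2*-0.809 = 0.2987 m
tau1 = m1*g*x_c1 + m2*g*x_c2
     = 15*9.81*1.0393 + 10*9.81*0.2987
     = 152.9281 + 29.3021
     = 182.2303 Nm


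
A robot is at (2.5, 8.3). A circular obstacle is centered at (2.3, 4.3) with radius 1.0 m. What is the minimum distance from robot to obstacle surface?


center_dist = sqrt((2.5-2.3)^2 + (8.3-4.3)^2)
= sqrt(0.04 + 16.0)
= 4.005
min_dist = center_dist - radius = 4.005 - 1.0 = 3.005 m


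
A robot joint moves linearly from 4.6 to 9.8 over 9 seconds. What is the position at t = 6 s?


s = t/T = 6/9 = 0.6667
p(t) = p0 + (pf-p0)*s
= 4.6 + (9.8 - 4.6) * 0.6667
= 8.0667


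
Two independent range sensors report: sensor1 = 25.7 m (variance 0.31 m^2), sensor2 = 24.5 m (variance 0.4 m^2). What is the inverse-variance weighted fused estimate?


w1 = (1/var1) / (1/var1 + 1/var2)
   = 3.2258 / (3.2258 + 2.5) = 0.5634
w2 = 1 - w1 = 0.4366
fused = w1*s1 + w2*s2 = 14.4789 + 10.6972
= 25.1761 m


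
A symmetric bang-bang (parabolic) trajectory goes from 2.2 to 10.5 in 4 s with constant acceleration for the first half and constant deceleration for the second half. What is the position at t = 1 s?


Symmetric rest-to-rest: each phase covers (pf-p0)/2 in time T/2. 0.5*a*(T/2)^2 = (pf-p0)/2 => a = 4*(pf-p0)/T^2
a = 4*(10.5-2.2)/4^2 = 2.075
t = 1 is in the acceleration phase (t <= T/2).
p = p0 + 0.5*a*t^2 = 2.2 + 0.5*2.075*1^2
= 3.2375


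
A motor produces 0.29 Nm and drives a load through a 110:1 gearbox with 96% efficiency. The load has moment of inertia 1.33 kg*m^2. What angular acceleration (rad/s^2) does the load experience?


tau_out = tau_motor * N * eta
= 0.29 * 110 * 0.96 = 30.624 Nm
alpha = tau_out / I = 30.624 / 1.33
= 23.0256 rad/s^2


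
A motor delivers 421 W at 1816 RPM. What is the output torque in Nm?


omega = 1816 * 2*pi/60 = 190.1711 rad/s
tau = P / omega = 421 / 190.1711
= 2.2138 Nm


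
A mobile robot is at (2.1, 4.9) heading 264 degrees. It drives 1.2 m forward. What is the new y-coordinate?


y_new = y0 + d*sin(theta)
= 4.9 + 1.2*sin(264)
= 4.9 + -1.1934
= 3.7066


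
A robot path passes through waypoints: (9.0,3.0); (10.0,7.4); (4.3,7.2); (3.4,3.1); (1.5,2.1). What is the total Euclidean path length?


Segment lengths:
  seg1 = sqrt((1.0)^2 + (4.4)^2) = 4.5122
  seg2 = sqrt((-5.7)^2 + (-0.2)^2) = 5.7035
  seg3 = sqrt((-0.9)^2 + (-4.1)^2) = 4.1976
  seg4 = sqrt((-1.9)^2 + (-1.0)^2) = 2.1471
Total = 16.5604


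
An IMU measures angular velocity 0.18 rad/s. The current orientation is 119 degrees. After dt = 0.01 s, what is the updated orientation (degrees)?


delta_theta = w * dt = 0.18 * 0.01 = 0.0018 rad
= 0.1031 deg
theta_new = 119 + 0.1031 = 119.1031 deg


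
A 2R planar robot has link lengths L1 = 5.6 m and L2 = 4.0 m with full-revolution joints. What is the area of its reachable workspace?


r_max = L1 + L2 = 9.6 m
r_min = |L1 - L2| = 1.6 m
Area = pi*(r_max^2 - r_min^2)
= pi*(92.16 - 2.56)
= pi * 89.6
= 281.4867 m^2


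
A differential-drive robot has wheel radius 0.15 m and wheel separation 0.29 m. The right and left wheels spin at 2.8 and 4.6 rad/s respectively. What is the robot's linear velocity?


vR = r*wR = 0.15*2.8 = 0.42 m/s
vL = r*wL = 0.15*4.6 = 0.69 m/s
v = (vR+vL)/2 = 0.555 m/s
omega = (vR-vL)/L = -0.931 rad/s
linear velocity = 0.555 m/s


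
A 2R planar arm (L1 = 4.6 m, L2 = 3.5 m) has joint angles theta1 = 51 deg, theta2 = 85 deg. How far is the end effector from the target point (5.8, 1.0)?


End effector via forward kinematics:
x = L1*cos(t1) + L2*cos(t1+t2) = 0.3772
y = L1*sin(t1) + L2*sin(t1+t2) = 6.0062
Distance to target:
d = sqrt((5.8 - 0.3772)^2 + (1.0 - 6.0062)^2)
= sqrt(29.4069 + 25.0618)
= 7.3803 m


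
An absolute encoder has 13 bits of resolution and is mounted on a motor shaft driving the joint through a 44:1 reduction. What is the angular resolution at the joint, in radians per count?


counts = 2^13 = 8192
effective counts at joint = 8192 * 44 = 360448
resolution = 2*pi / 360448
= 1.7432e-05 rad/count


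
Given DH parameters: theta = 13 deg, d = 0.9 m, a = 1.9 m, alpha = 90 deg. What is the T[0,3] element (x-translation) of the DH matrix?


T[0,3] = a * cos(theta)
= 1.9 * cos(13 deg)
= 1.9 * 0.9744
= 1.8513


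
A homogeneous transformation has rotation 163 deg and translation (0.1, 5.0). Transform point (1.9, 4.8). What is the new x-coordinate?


x' = cos(theta)*px - sin(theta)*py + tx
= -0.9563*1.9 - 0.2924*4.8 + 0.1
= -3.1204


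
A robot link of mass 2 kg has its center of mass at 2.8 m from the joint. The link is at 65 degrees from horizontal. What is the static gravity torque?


tau = m*g*L*cos(angle)
= 2 * 9.81 * 2.8 * cos(65 deg)
= 2 * 9.81 * 2.8 * 0.4226
= 23.217 Nm


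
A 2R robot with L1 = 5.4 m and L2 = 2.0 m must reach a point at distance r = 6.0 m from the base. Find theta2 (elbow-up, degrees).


cos(theta2) = (r^2 - L1^2 - L2^2) / (2*L1*L2)
cos(theta2) = (36.0 - 29.16 - 4.0) / 21.6
cos(theta2) = 0.131481
theta2 = 82.4448 degrees


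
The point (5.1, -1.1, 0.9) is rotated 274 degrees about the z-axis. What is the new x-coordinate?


Rotation about z-axis: x' = x*cos(theta) - y*sin(theta)
= 5.1 * 0.0698 - -1.1 * -0.9976
= -0.7416


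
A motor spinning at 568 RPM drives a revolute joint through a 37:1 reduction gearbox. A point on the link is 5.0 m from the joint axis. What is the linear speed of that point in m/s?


omega_motor = 568 * 2*pi/60 = 59.4808 rad/s
omega_joint = omega_motor / 37 = 1.6076 rad/s
v = omega_joint * r = 1.6076 * 5.0
= 8.0379 m/s


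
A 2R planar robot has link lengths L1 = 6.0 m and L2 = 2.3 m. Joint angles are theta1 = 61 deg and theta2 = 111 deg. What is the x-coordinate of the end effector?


Convert angles to radians: theta1 = 1.0647, theta2 = 1.9373
x = L1*cos(theta1) + L2*cos(theta1+theta2)
x = 2.9089 + -2.2776
x = 0.6312


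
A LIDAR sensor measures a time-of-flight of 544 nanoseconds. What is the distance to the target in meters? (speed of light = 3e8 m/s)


tof = 544 ns = 5.44e-07 s
dist = c * tof / 2
= 3e8 * 5.44e-07 / 2
= 81.6 m


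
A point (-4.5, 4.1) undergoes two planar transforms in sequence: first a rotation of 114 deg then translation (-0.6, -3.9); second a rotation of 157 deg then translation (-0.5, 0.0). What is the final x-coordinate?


After transform 1:
x1 = cos(114)*-4.5 - sin(114)*4.1 + -0.6 = -2.5152
y1 = sin(114)*-4.5 + cos(114)*4.1 + -3.9 = -9.6786
After transform 2:
x2 = cos(157)*-2.5152 - sin(157)*-9.6786 + -0.5
= 5.597


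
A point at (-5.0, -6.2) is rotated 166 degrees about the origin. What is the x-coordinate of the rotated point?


x' = x*cos(theta) - y*sin(theta)
cos(166 deg) = -0.9703, sin(166 deg) = 0.2419
x' = -5.0 * -0.9703 - -6.2 * 0.2419
= 4.8515 - -1.4999
= 6.3514


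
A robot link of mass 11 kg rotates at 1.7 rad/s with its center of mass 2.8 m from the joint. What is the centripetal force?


F = m * omega^2 * r
= 11 * 1.7^2 * 2.8
= 11 * 2.89 * 2.8
= 89.012 N


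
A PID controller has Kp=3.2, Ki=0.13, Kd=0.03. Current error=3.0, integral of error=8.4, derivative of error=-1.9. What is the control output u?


u = Kp*e + Ki*int(e) + Kd*de/dt
= 3.2*3.0 + 0.13*8.4 + 0.03*(-1.9)
= 9.6 + 1.092 + -0.057
= 10.635
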